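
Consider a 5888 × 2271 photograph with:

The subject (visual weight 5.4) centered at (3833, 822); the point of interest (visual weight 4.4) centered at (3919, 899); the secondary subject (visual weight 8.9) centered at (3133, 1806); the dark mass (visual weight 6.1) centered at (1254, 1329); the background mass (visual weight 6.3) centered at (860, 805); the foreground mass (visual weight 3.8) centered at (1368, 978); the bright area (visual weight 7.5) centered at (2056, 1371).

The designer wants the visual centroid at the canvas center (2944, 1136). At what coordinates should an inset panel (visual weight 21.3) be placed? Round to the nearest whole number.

With the inset panel, Σw becomes 5.4 + 4.4 + 8.9 + 6.1 + 6.3 + 3.8 + 7.5 + 21.3 = 63.7.
x: target moment 63.7×2944 = 187532.8; current 5.4·3833 + 4.4·3919 + 8.9·3133 + 6.1·1254 + 6.3·860 + 3.8·1368 + 7.5·2056 = 99511.3; the inset panel supplies 88021.5, so x = 88021.5/21.3 ≈ 4132.46.
y: target moment 63.7×1136 = 72363.2; current 5.4·822 + 4.4·899 + 8.9·1806 + 6.1·1329 + 6.3·805 + 3.8·978 + 7.5·1371 = 51645.1; the inset panel supplies 20718.1, so y = 20718.1/21.3 ≈ 972.68.

(4132, 973)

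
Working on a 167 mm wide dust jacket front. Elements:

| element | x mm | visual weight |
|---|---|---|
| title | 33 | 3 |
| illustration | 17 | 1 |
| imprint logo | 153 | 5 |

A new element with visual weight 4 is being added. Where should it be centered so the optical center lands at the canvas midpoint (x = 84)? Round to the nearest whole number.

x ≈ 53

After adding the new element, total weight = 3 + 1 + 5 + 4 = 13.
x: target moment 13×84 = 1092; current 3·33 + 1·17 + 5·153 = 881; the new element supplies 211, so x = 211/4 ≈ 52.75.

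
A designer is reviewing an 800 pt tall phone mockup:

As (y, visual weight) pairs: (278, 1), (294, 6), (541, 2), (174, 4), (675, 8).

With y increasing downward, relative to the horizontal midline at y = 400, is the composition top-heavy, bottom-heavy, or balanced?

bottom-heavy

Weights sum to 1 + 6 + 2 + 4 + 8 = 21.
y: (1·278 + 6·294 + 2·541 + 4·174 + 8·675) / 21 = 9220 / 21 ≈ 439.05
Since 439.0 is below (larger y than) 400, the composition reads bottom-heavy.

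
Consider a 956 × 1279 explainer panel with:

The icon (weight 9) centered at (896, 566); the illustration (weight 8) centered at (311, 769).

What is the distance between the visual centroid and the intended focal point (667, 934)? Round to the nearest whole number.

≈ 276

Total weight = 9 + 8 = 17.
x-moment: 9·896 + 8·311 = 10552; centroid 10552/17 ≈ 620.71.
y-moment: 9·566 + 8·769 = 11246; centroid 11246/17 ≈ 661.53.
From (667, 934): dx = -46.29, dy = -272.47, so the distance is √(dx²+dy²) ≈ 276.38.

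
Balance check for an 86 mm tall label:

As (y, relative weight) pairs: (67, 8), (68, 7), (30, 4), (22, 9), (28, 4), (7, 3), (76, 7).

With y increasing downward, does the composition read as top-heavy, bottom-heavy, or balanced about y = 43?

bottom-heavy

Weights sum to 8 + 7 + 4 + 9 + 4 + 3 + 7 = 42.
y: moment 1995 / weight 42 ≈ 47.50
47.5 lies below (larger y than) the midline 43, so the layout is bottom-heavy.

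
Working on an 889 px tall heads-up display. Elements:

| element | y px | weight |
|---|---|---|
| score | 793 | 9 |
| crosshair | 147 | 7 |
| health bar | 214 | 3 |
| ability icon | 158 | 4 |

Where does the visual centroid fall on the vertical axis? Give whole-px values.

Weights sum to 9 + 7 + 3 + 4 = 23.
Σw·y = 9·793 + 7·147 + 3·214 + 4·158 = 9440, so ȳ = 9440/23 ≈ 410.43.

y ≈ 410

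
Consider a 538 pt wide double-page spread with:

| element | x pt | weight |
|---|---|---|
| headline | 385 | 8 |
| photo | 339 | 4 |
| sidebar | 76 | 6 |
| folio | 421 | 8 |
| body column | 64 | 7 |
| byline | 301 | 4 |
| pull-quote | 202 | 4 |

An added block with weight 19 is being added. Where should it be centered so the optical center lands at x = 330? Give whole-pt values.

x ≈ 478

After adding the added block, total weight = 8 + 4 + 6 + 8 + 7 + 4 + 4 + 19 = 60.
x: need Σw·x = 60·330 = 19800. Existing = 8·385 + 4·339 + 6·76 + 8·421 + 7·64 + 4·301 + 4·202 = 10720. Remainder 9080 / 19 ≈ 477.89.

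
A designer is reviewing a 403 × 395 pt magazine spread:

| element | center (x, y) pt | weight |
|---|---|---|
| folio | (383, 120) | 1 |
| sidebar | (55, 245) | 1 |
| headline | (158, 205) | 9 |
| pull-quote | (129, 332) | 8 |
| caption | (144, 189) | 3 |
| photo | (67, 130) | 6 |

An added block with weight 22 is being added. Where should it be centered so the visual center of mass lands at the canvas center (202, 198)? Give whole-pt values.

New total weight: (1 + 1 + 9 + 8 + 3 + 6) + 22 = 50.
x: need Σw·x = 50·202 = 10100. Existing = 1·383 + 1·55 + 9·158 + 8·129 + 3·144 + 6·67 = 3726. Remainder 6374 / 22 ≈ 289.73.
y: need Σw·y = 50·198 = 9900. Existing = 1·120 + 1·245 + 9·205 + 8·332 + 3·189 + 6·130 = 6213. Remainder 3687 / 22 ≈ 167.59.

(290, 168)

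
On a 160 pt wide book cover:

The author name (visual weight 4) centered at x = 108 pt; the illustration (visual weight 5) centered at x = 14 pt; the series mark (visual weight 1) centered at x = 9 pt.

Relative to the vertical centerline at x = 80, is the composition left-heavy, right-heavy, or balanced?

left-heavy

Weights sum to 4 + 5 + 1 = 10.
x-moment: 4·108 + 5·14 + 1·9 = 511; centroid 511/10 ≈ 51.10.
51.1 vs midline 80 → left-heavy.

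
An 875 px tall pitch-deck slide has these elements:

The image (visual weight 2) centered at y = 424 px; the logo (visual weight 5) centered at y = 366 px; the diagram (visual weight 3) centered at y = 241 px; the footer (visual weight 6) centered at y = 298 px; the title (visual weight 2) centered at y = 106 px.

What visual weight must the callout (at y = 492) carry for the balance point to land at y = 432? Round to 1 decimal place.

Known weights sum to 2 + 5 + 3 + 6 + 2 = 18; their moment is 2·424 + 5·366 + 3·241 + 6·298 + 2·106 = 5401.
For the centroid to hit 432: (5401 + w·492) / (18 + w) = 432.
Solving: w = (432·18 − 5401) / (492 − 432) = 2375 / 60 ≈ 39.58.

w ≈ 39.6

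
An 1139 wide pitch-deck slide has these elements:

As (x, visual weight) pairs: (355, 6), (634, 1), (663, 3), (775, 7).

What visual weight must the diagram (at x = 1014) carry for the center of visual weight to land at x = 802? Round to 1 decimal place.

Existing Σw = 17 (6 + 1 + 3 + 7); existing moment 6·355 + 1·634 + 3·663 + 7·775 = 10178.
Balance at x = 802 requires (10178 + w·1014) / (17 + w) = 802.
Rearranging, w·(1014 − 802) = 802·17 − 10178 = 3456, so w ≈ 3456/212 = 16.30.

w ≈ 16.3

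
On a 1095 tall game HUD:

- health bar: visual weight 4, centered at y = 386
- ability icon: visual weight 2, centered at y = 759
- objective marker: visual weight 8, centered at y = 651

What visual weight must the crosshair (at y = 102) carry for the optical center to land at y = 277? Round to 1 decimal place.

w ≈ 25.1

Existing Σw = 14 (4 + 2 + 8); existing moment 4·386 + 2·759 + 8·651 = 8270.
For the centroid to hit 277: (8270 + w·102) / (14 + w) = 277.
So w = (277·14 − 8270)/(102 − 277) = -4392/-175 ≈ 25.10.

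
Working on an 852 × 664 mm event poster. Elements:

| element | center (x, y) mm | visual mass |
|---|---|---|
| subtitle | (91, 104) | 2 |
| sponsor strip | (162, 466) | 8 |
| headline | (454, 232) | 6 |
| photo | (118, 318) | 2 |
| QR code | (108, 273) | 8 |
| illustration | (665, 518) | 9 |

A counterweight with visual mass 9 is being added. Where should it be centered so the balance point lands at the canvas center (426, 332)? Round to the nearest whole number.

(829, 200)

After adding the counterweight, total weight = 2 + 8 + 6 + 2 + 8 + 9 + 9 = 44.
x: need Σw·x = 44·426 = 18744. Existing = 2·91 + 8·162 + 6·454 + 2·118 + 8·108 + 9·665 = 11287. Remainder 7457 / 9 ≈ 828.56.
y: need Σw·y = 44·332 = 14608. Existing = 2·104 + 8·466 + 6·232 + 2·318 + 8·273 + 9·518 = 12810. Remainder 1798 / 9 ≈ 199.78.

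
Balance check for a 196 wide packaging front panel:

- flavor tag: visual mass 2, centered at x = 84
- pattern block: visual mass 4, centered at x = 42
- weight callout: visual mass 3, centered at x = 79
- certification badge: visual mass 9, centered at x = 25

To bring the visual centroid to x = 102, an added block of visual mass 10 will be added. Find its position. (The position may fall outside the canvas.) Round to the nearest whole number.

With the added block, Σw becomes 2 + 4 + 3 + 9 + 10 = 28.
x: need Σw·x = 28·102 = 2856. Existing = 2·84 + 4·42 + 3·79 + 9·25 = 798. Remainder 2058 / 10 ≈ 205.80.

x ≈ 206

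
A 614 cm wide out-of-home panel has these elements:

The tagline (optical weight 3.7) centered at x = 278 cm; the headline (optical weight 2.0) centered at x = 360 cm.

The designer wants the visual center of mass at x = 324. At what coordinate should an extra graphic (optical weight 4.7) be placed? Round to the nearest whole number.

x ≈ 345

New total weight: (3.7 + 2.0) + 4.7 = 10.4.
Along x: (1748.6 + 4.7·x) / 10.4 = 324 (existing moment 3.7·278 + 2.0·360 = 1748.6) ⇒ x = (3369.6 − 1748.6) / 4.7 ≈ 344.89.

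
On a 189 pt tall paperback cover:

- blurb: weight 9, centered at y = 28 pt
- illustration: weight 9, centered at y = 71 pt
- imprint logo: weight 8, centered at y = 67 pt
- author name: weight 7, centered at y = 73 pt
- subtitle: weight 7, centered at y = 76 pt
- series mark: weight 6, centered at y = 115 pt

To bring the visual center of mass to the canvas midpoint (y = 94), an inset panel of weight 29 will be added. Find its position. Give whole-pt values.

y ≈ 134

After adding the inset panel, total weight = 9 + 9 + 8 + 7 + 7 + 6 + 29 = 75.
Along y: (3160 + 29·y) / 75 = 94 (existing moment 9·28 + 9·71 + 8·67 + 7·73 + 7·76 + 6·115 = 3160) ⇒ y = (7050 − 3160) / 29 ≈ 134.14.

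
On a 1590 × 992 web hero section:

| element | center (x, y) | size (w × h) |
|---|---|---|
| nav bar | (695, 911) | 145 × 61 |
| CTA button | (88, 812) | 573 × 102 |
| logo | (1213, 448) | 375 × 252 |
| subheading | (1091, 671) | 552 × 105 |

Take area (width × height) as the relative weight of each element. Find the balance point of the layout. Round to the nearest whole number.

(861, 622)

Taking area as weight: nav bar 145·61 = 8845, CTA button 573·102 = 58446, logo 375·252 = 94500, subheading 552·105 = 57960. Sum 219751.
x-moment: 8845·695 + 58446·88 + 94500·1213 + 57960·1091 = 189153383; centroid 189153383/219751 ≈ 860.76.
y-moment: 8845·911 + 58446·812 + 94500·448 + 57960·671 = 136743107; centroid 136743107/219751 ≈ 622.26.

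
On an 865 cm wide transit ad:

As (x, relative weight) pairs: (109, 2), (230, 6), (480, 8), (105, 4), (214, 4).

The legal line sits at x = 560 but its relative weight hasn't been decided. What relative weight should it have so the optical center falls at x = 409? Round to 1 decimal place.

Existing Σw = 24 (2 + 6 + 8 + 4 + 4); existing moment 2·109 + 6·230 + 8·480 + 4·105 + 4·214 = 6714.
Set Σw·x/Σw = 409: (6714 + 560w) = 409·(24 + w).
So w = (409·24 − 6714)/(560 − 409) = 3102/151 ≈ 20.54.

w ≈ 20.5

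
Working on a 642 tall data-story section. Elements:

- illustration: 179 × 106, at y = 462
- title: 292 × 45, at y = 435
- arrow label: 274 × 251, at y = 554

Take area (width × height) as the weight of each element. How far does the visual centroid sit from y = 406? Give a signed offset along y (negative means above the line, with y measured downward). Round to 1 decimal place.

Areas: illustration 179·106 = 18974, title 292·45 = 13140, arrow label 274·251 = 68774. Total weight = 100888.
y-moment: 18974·462 + 13140·435 + 68774·554 = 52582684; centroid 52582684/100888 ≈ 521.20.
Against y = 406, that's 521.20 − 406 = 115.20.

≈ 115.2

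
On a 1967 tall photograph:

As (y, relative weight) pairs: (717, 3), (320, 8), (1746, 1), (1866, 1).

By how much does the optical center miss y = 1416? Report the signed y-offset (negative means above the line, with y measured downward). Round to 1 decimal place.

Total weight = 3 + 8 + 1 + 1 = 13.
y-moment: 3·717 + 8·320 + 1·1746 + 1·1866 = 8323; centroid 8323/13 ≈ 640.23.
Offset from y = 1416: 640.23 − 1416 ≈ -775.77.

≈ -775.8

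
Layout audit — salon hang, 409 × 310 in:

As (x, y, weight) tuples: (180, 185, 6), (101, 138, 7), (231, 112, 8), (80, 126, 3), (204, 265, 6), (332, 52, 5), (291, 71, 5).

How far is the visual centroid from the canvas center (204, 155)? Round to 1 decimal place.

Total weight = 6 + 7 + 8 + 3 + 6 + 5 + 5 = 40.
x: moment 8214 / weight 40 ≈ 205.35
y: moment 5555 / weight 40 ≈ 138.88
Relative to (204, 155): Δ = (1.35, -16.12); |Δ| = √(1.35² + -16.12²) ≈ 16.18.

≈ 16.2 in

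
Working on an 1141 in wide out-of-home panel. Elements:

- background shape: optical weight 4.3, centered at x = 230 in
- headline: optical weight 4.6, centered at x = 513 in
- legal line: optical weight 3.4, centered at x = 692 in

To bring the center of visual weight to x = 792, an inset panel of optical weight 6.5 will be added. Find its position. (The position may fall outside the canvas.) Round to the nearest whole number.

After adding the inset panel, total weight = 4.3 + 4.6 + 3.4 + 6.5 = 18.8.
x: target moment 18.8×792 = 14889.6; current 4.3·230 + 4.6·513 + 3.4·692 = 5701.6; the inset panel supplies 9188.0, so x = 9188.0/6.5 ≈ 1413.54.

x ≈ 1414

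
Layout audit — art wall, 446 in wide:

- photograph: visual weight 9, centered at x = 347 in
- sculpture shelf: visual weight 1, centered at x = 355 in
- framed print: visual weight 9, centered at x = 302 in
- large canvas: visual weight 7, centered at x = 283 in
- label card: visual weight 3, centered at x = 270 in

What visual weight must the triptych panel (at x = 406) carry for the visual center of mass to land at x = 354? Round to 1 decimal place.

Known weights sum to 9 + 1 + 9 + 7 + 3 = 29; their moment is 9·347 + 1·355 + 9·302 + 7·283 + 3·270 = 8987.
Set Σw·x/Σw = 354: (8987 + 406w) = 354·(29 + w).
Solving: w = (354·29 − 8987) / (406 − 354) = 1279 / 52 ≈ 24.60.

w ≈ 24.6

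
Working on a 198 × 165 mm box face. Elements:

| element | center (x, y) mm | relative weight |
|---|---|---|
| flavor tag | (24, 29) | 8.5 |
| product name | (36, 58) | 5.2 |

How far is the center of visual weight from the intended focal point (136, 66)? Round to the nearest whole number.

≈ 111 mm

Total weight = 8.5 + 5.2 = 13.7.
Σw·x = 8.5·24 + 5.2·36 = 391.2, so x̄ = 391.2/13.7 ≈ 28.55.
Σw·y = 8.5·29 + 5.2·58 = 548.1, so ȳ = 548.1/13.7 ≈ 40.01.
From (136, 66): dx = -107.45, dy = -25.99, so the distance is √(dx²+dy²) ≈ 110.54.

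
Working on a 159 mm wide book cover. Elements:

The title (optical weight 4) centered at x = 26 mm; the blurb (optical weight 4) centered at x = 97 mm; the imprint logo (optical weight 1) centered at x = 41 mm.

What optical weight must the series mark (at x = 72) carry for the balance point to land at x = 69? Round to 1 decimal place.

Known weights sum to 4 + 4 + 1 = 9; their moment is 4·26 + 4·97 + 1·41 = 533.
For the centroid to hit 69: (533 + w·72) / (9 + w) = 69.
Solving: w = (69·9 − 533) / (72 − 69) = 88 / 3 ≈ 29.33.

w ≈ 29.3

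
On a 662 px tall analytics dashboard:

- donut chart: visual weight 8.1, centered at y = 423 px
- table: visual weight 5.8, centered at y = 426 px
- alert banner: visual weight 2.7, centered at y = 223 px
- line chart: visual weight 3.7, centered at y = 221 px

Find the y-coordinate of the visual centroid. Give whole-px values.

y ≈ 360

Σw = 8.1 + 5.8 + 2.7 + 3.7 = 20.3.
Σw·y = 8.1·423 + 5.8·426 + 2.7·223 + 3.7·221 = 7316.9, so ȳ = 7316.9/20.3 ≈ 360.44.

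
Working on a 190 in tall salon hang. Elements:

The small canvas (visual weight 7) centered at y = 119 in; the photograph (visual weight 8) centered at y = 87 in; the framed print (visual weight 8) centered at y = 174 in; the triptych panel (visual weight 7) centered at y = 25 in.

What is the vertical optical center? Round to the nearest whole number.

Total weight = 7 + 8 + 8 + 7 = 30.
Σw·y = 7·119 + 8·87 + 8·174 + 7·25 = 3096, so ȳ = 3096/30 ≈ 103.20.

y ≈ 103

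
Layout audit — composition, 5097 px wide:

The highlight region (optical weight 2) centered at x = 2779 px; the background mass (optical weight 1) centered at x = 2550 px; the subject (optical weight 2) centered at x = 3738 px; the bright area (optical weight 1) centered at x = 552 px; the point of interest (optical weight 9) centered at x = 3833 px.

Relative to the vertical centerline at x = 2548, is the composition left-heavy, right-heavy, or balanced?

right-heavy

Weights sum to 2 + 1 + 2 + 1 + 9 = 15.
x: (2·2779 + 1·2550 + 2·3738 + 1·552 + 9·3833) / 15 = 50633 / 15 ≈ 3375.53
3375.5 lies right of the midline 2548, so the layout is right-heavy.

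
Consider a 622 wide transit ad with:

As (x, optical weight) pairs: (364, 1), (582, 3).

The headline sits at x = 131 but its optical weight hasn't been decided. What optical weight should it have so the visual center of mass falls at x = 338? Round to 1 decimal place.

w ≈ 3.7

Fixed elements: Σw = 1 + 3 = 4, Σw·x = 1·364 + 3·582 = 2110.
Set Σw·x/Σw = 338: (2110 + 131w) = 338·(4 + w).
Solving: w = (338·4 − 2110) / (131 − 338) = -758 / -207 ≈ 3.66.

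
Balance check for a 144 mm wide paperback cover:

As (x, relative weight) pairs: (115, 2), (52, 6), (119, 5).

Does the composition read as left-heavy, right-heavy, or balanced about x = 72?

right-heavy

Σw = 2 + 6 + 5 = 13.
Σw·x = 2·115 + 6·52 + 5·119 = 1137, so x̄ = 1137/13 ≈ 87.46.
87.5 lies right of the midline 72, so the layout is right-heavy.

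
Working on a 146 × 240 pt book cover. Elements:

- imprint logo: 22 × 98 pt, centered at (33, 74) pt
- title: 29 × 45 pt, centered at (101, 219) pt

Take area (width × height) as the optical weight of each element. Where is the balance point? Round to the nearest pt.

(59, 129)

Areas → weights: imprint logo 22·98 = 2156, title 29·45 = 1305; Σw = 3461.
x: (2156·33 + 1305·101) / 3461 = 202953 / 3461 ≈ 58.64
y: (2156·74 + 1305·219) / 3461 = 445339 / 3461 ≈ 128.67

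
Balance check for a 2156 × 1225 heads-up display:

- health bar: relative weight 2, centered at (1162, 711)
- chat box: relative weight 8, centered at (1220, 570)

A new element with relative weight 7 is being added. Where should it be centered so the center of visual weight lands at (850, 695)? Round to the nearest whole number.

With the new element, Σw becomes 2 + 8 + 7 = 17.
x: target moment 17×850 = 14450; current 2·1162 + 8·1220 = 12084; the new element supplies 2366, so x = 2366/7 ≈ 338.00.
y: target moment 17×695 = 11815; current 2·711 + 8·570 = 5982; the new element supplies 5833, so y = 5833/7 ≈ 833.29.

(338, 833)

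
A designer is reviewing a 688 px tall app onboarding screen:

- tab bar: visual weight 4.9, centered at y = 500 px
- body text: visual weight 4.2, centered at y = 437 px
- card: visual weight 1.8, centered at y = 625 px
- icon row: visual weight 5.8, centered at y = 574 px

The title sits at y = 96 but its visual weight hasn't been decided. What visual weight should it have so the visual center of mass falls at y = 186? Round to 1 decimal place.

Known weights sum to 4.9 + 4.2 + 1.8 + 5.8 = 16.7; their moment is 4.9·500 + 4.2·437 + 1.8·625 + 5.8·574 = 8739.6.
Balance at y = 186 requires (8739.6 + w·96) / (16.7 + w) = 186.
Solving: w = (186·16.7 − 8739.6) / (96 − 186) = -5633.4 / -90 ≈ 62.59.

w ≈ 62.6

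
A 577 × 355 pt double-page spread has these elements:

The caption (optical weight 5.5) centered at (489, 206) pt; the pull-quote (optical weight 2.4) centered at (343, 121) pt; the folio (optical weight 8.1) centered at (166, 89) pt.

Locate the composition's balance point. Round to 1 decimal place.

Weights sum to 5.5 + 2.4 + 8.1 = 16.0.
Σw·x = 5.5·489 + 2.4·343 + 8.1·166 = 4857.3, so x̄ = 4857.3/16.0 ≈ 303.58.
Σw·y = 5.5·206 + 2.4·121 + 8.1·89 = 2144.3, so ȳ = 2144.3/16.0 ≈ 134.02.

(303.6, 134.0)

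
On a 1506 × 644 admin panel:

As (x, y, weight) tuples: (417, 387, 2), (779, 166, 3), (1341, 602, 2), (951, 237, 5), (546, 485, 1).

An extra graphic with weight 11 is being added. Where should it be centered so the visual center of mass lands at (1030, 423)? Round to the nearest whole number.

With the extra graphic, Σw becomes 2 + 3 + 2 + 5 + 1 + 11 = 24.
x: target moment 24×1030 = 24720; current 2·417 + 3·779 + 2·1341 + 5·951 + 1·546 = 11154; the extra graphic supplies 13566, so x = 13566/11 ≈ 1233.27.
y: target moment 24×423 = 10152; current 2·387 + 3·166 + 2·602 + 5·237 + 1·485 = 4146; the extra graphic supplies 6006, so y = 6006/11 ≈ 546.00.

(1233, 546)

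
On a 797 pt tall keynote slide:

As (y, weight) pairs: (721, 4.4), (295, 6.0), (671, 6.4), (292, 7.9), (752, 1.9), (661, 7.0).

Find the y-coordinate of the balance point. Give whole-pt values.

y ≈ 524

Σw = 4.4 + 6.0 + 6.4 + 7.9 + 1.9 + 7.0 = 33.6.
Σw·y = 17599.4; ȳ = 17599.4/33.6 ≈ 523.79.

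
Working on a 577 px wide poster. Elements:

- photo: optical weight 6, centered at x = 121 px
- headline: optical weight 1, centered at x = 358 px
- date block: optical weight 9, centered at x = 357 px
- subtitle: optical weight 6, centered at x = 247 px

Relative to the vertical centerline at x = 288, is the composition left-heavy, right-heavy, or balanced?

left-heavy

Total weight = 6 + 1 + 9 + 6 = 22.
x: (6·121 + 1·358 + 9·357 + 6·247) / 22 = 5779 / 22 ≈ 262.68
262.7 vs midline 288 → left-heavy.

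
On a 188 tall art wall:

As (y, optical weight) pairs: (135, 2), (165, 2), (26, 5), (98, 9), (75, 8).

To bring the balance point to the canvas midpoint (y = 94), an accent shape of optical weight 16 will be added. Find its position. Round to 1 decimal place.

y ≈ 108.5

After adding the accent shape, total weight = 2 + 2 + 5 + 9 + 8 + 16 = 42.
Along y: (2212 + 16·y) / 42 = 94 (existing moment 2·135 + 2·165 + 5·26 + 9·98 + 8·75 = 2212) ⇒ y = (3948 − 2212) / 16 ≈ 108.50.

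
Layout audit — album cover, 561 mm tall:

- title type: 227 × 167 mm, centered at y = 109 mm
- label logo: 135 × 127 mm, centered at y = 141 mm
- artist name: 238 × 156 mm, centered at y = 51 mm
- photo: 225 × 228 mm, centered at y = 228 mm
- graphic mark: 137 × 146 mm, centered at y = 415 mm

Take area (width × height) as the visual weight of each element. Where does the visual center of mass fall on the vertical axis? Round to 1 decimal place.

y ≈ 174.0

Areas: title type 227·167 = 37909, label logo 135·127 = 17145, artist name 238·156 = 37128, photo 225·228 = 51300, graphic mark 137·146 = 20002. Total weight = 163484.
y: (37909·109 + 17145·141 + 37128·51 + 51300·228 + 20002·415) / 163484 = 28440284 / 163484 ≈ 173.96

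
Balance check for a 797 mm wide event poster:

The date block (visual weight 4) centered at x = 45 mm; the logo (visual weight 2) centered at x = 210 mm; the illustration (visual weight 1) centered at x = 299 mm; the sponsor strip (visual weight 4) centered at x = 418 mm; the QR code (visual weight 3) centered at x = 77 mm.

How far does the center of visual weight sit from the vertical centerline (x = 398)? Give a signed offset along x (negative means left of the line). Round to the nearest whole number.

Σw = 4 + 2 + 1 + 4 + 3 = 14.
Σw·x = 4·45 + 2·210 + 1·299 + 4·418 + 3·77 = 2802, so x̄ = 2802/14 ≈ 200.14.
Offset from x = 398: 200.14 − 398 ≈ -197.86.

≈ -198 mm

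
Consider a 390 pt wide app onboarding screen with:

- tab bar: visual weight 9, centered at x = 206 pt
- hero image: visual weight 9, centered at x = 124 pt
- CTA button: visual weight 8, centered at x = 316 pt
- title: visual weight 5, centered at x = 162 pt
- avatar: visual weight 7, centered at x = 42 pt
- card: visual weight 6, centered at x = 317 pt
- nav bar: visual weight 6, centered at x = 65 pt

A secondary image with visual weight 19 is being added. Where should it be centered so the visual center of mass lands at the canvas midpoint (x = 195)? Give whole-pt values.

x ≈ 240

With the secondary image, Σw becomes 9 + 9 + 8 + 5 + 7 + 6 + 6 + 19 = 69.
x: need Σw·x = 69·195 = 13455. Existing = 9·206 + 9·124 + 8·316 + 5·162 + 7·42 + 6·317 + 6·65 = 8894. Remainder 4561 / 19 ≈ 240.05.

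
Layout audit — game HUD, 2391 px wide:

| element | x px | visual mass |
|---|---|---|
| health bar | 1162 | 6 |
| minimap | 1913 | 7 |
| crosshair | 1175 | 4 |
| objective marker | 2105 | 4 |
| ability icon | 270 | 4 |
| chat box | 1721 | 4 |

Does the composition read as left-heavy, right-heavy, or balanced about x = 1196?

right-heavy

Weights sum to 6 + 7 + 4 + 4 + 4 + 4 = 29.
x-moment: 6·1162 + 7·1913 + 4·1175 + 4·2105 + 4·270 + 4·1721 = 41447; centroid 41447/29 ≈ 1429.21.
1429.2 vs midline 1196 → right-heavy.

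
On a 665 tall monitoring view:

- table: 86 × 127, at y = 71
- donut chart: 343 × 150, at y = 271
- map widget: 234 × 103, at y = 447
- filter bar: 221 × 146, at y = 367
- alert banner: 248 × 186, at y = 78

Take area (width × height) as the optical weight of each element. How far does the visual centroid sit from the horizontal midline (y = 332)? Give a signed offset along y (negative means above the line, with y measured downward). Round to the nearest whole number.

≈ -84

Areas: table 86·127 = 10922, donut chart 343·150 = 51450, map widget 234·103 = 24102, filter bar 221·146 = 32266, alert banner 248·186 = 46128. Total weight = 164868.
y: (10922·71 + 51450·271 + 24102·447 + 32266·367 + 46128·78) / 164868 = 40931612 / 164868 ≈ 248.27
Against y = 332, that's 248.27 − 332 = -83.73.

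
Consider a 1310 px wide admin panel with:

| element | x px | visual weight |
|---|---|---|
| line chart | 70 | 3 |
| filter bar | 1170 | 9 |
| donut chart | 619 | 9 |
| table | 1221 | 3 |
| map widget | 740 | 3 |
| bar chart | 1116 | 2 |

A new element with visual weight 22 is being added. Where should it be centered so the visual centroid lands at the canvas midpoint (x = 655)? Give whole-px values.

x ≈ 408

After adding the new element, total weight = 3 + 9 + 9 + 3 + 3 + 2 + 22 = 51.
x: target moment 51×655 = 33405; current 3·70 + 9·1170 + 9·619 + 3·1221 + 3·740 + 2·1116 = 24426; the new element supplies 8979, so x = 8979/22 ≈ 408.14.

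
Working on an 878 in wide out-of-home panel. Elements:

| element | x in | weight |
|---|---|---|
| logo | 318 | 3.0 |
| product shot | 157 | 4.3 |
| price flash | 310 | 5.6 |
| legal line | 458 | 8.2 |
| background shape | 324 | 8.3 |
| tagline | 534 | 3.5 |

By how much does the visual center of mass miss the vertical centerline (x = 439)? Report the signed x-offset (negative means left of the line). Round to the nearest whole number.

Weights sum to 3.0 + 4.3 + 5.6 + 8.2 + 8.3 + 3.5 = 32.9.
Σw·x = 11678.9; x̄ = 11678.9/32.9 ≈ 354.98.
Difference: 354.98 − 439 ≈ -84.02.

≈ -84 in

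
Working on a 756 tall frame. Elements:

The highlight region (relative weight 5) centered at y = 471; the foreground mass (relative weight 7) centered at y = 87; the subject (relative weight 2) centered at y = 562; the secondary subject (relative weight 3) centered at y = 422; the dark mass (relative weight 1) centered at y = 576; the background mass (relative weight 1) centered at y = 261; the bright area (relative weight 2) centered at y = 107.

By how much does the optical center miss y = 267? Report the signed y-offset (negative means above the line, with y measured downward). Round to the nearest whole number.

≈ 38

Σw = 5 + 7 + 2 + 3 + 1 + 1 + 2 = 21.
y-moment: 5·471 + 7·87 + 2·562 + 3·422 + 1·576 + 1·261 + 2·107 = 6405; centroid 6405/21 ≈ 305.00.
Difference: 305.00 − 267 ≈ 38.00.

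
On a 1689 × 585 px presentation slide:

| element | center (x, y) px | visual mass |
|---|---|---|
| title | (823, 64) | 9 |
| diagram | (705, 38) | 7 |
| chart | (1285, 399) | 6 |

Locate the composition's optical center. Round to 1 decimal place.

Total weight = 9 + 7 + 6 = 22.
x: (9·823 + 7·705 + 6·1285) / 22 = 20052 / 22 ≈ 911.45
y: (9·64 + 7·38 + 6·399) / 22 = 3236 / 22 ≈ 147.09

(911.5, 147.1)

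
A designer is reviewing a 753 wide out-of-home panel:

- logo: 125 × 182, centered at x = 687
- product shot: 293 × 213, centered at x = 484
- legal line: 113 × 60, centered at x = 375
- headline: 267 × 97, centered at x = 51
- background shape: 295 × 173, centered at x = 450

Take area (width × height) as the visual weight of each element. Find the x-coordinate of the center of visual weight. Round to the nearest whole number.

Taking area as weight: logo 125·182 = 22750, product shot 293·213 = 62409, legal line 113·60 = 6780, headline 267·97 = 25899, background shape 295·173 = 51035. Sum 168873.
x-moment: 22750·687 + 62409·484 + 6780·375 + 25899·51 + 51035·450 = 72664305; centroid 72664305/168873 ≈ 430.29.

x ≈ 430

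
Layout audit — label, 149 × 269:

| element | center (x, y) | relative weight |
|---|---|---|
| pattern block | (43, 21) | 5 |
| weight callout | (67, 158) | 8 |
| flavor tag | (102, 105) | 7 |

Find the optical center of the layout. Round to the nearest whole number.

(73, 105)

Total weight = 5 + 8 + 7 = 20.
Σw·x = 5·43 + 8·67 + 7·102 = 1465, so x̄ = 1465/20 ≈ 73.25.
Σw·y = 5·21 + 8·158 + 7·105 = 2104, so ȳ = 2104/20 ≈ 105.20.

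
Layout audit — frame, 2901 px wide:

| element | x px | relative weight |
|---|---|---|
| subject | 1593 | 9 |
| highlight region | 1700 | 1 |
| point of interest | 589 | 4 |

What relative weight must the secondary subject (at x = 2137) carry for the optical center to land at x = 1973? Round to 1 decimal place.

Fixed elements: Σw = 9 + 1 + 4 = 14, Σw·x = 9·1593 + 1·1700 + 4·589 = 18393.
Set Σw·x/Σw = 1973: (18393 + 2137w) = 1973·(14 + w).
So w = (1973·14 − 18393)/(2137 − 1973) = 9229/164 ≈ 56.27.

w ≈ 56.3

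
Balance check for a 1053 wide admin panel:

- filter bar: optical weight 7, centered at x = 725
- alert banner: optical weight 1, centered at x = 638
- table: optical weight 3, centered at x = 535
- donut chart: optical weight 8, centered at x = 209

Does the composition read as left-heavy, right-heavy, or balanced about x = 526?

left-heavy

Σw = 7 + 1 + 3 + 8 = 19.
x: (7·725 + 1·638 + 3·535 + 8·209) / 19 = 8990 / 19 ≈ 473.16
473.2 vs midline 526 → left-heavy.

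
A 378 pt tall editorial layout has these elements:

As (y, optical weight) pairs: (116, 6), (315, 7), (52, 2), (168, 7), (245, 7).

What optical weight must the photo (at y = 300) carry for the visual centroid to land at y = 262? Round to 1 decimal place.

w ≈ 44.8

Known weights sum to 6 + 7 + 2 + 7 + 7 = 29; their moment is 6·116 + 7·315 + 2·52 + 7·168 + 7·245 = 5896.
For the centroid to hit 262: (5896 + w·300) / (29 + w) = 262.
Solving: w = (262·29 − 5896) / (300 − 262) = 1702 / 38 ≈ 44.79.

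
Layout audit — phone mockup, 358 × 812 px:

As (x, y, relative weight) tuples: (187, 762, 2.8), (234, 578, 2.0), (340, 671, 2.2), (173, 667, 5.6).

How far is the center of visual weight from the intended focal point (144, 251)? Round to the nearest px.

≈ 430 px

Σw = 2.8 + 2.0 + 2.2 + 5.6 = 12.6.
Σw·x = 2.8·187 + 2.0·234 + 2.2·340 + 5.6·173 = 2708.4, so x̄ = 2708.4/12.6 ≈ 214.95.
Σw·y = 2.8·762 + 2.0·578 + 2.2·671 + 5.6·667 = 8501.0, so ȳ = 8501.0/12.6 ≈ 674.68.
Relative to (144, 251): Δ = (70.95, 423.68); |Δ| = √(70.95² + 423.68²) ≈ 429.58.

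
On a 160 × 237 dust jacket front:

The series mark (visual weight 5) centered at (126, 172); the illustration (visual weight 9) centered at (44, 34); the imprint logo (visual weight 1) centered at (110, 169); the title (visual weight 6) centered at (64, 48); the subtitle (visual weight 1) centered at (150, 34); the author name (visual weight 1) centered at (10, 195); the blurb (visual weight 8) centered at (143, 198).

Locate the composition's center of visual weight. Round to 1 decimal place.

(91.1, 110.8)

Σw = 5 + 9 + 1 + 6 + 1 + 1 + 8 = 31.
x: moment 2824 / weight 31 ≈ 91.10
y: moment 3436 / weight 31 ≈ 110.84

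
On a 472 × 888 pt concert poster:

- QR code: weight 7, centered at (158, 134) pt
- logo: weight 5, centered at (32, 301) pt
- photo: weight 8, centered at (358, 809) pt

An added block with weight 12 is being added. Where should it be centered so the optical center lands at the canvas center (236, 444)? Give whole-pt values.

(285, 441)

New total weight: (7 + 5 + 8) + 12 = 32.
Along x: (4130 + 12·x) / 32 = 236 (existing moment 7·158 + 5·32 + 8·358 = 4130) ⇒ x = (7552 − 4130) / 12 ≈ 285.17.
Along y: (8915 + 12·y) / 32 = 444 (existing moment 7·134 + 5·301 + 8·809 = 8915) ⇒ y = (14208 − 8915) / 12 ≈ 441.08.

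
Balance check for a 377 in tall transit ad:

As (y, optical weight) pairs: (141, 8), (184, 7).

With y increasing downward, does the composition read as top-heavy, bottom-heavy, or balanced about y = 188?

Total weight = 8 + 7 = 15.
Σw·y = 8·141 + 7·184 = 2416, so ȳ = 2416/15 ≈ 161.07.
161.1 vs midline 188 → top-heavy.

top-heavy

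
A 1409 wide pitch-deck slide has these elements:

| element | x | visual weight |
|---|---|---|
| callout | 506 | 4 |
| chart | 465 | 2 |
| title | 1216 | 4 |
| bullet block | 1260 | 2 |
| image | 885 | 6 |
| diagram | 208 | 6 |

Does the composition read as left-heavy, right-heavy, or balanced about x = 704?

Weights sum to 4 + 2 + 4 + 2 + 6 + 6 = 24.
x: moment 16896 / weight 24 ≈ 704.00
The centroid 704.00 matches the midline at 704, so the layout is balanced.

balanced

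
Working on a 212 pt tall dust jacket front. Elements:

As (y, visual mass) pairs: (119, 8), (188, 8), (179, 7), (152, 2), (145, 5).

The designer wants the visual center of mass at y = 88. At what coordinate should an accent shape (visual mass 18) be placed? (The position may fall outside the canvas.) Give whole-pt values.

y ≈ -29

With the accent shape, Σw becomes 8 + 8 + 7 + 2 + 5 + 18 = 48.
Along y: (4738 + 18·y) / 48 = 88 (existing moment 8·119 + 8·188 + 7·179 + 2·152 + 5·145 = 4738) ⇒ y = (4224 − 4738) / 18 ≈ -28.56.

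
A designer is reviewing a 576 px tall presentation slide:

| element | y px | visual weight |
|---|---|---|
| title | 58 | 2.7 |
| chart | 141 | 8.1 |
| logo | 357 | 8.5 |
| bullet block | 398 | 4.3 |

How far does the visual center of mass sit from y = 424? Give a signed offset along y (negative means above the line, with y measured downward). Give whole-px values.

Weights sum to 2.7 + 8.1 + 8.5 + 4.3 = 23.6.
y: (2.7·58 + 8.1·141 + 8.5·357 + 4.3·398) / 23.6 = 6044.6 / 23.6 ≈ 256.13
Against y = 424, that's 256.13 − 424 = -167.87.

≈ -168 px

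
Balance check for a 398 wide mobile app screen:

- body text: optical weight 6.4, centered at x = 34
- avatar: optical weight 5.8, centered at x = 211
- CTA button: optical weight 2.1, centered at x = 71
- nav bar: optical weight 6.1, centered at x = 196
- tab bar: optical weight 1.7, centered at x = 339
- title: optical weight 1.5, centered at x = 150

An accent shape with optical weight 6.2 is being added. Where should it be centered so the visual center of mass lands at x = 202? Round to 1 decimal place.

x ≈ 392.3

With the accent shape, Σw becomes 6.4 + 5.8 + 2.1 + 6.1 + 1.7 + 1.5 + 6.2 = 29.8.
x: target moment 29.8×202 = 6019.6; current 6.4·34 + 5.8·211 + 2.1·71 + 6.1·196 + 1.7·339 + 1.5·150 = 3587.4; the accent shape supplies 2432.2, so x = 2432.2/6.2 ≈ 392.29.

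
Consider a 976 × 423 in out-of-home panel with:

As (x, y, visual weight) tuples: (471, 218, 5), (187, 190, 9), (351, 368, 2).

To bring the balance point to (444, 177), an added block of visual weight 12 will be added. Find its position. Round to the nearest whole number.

With the added block, Σw becomes 5 + 9 + 2 + 12 = 28.
x: need Σw·x = 28·444 = 12432. Existing = 5·471 + 9·187 + 2·351 = 4740. Remainder 7692 / 12 ≈ 641.00.
y: need Σw·y = 28·177 = 4956. Existing = 5·218 + 9·190 + 2·368 = 3536. Remainder 1420 / 12 ≈ 118.33.

(641, 118)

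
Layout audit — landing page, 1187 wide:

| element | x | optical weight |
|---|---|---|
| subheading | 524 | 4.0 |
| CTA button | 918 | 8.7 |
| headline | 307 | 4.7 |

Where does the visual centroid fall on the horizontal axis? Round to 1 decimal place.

x ≈ 662.4

Total weight = 4.0 + 8.7 + 4.7 = 17.4.
x-moment: 4.0·524 + 8.7·918 + 4.7·307 = 11525.5; centroid 11525.5/17.4 ≈ 662.39.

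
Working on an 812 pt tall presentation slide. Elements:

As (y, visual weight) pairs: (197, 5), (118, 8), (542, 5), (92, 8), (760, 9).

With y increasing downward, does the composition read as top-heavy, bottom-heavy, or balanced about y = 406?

top-heavy

Weights sum to 5 + 8 + 5 + 8 + 9 = 35.
y: (5·197 + 8·118 + 5·542 + 8·92 + 9·760) / 35 = 12215 / 35 ≈ 349.00
Since 349.0 is above (smaller y than) 406, the composition reads top-heavy.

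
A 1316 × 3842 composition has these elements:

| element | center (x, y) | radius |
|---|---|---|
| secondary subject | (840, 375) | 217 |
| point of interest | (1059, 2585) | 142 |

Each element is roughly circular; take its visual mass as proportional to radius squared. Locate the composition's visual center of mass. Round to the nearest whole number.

(906, 1038)

Weights ∝ r²: secondary subject 217² = 47089, point of interest 142² = 20164; Σw = 67253.
x-moment: 47089·840 + 20164·1059 = 60908436; centroid 60908436/67253 ≈ 905.66.
y-moment: 47089·375 + 20164·2585 = 69782315; centroid 69782315/67253 ≈ 1037.61.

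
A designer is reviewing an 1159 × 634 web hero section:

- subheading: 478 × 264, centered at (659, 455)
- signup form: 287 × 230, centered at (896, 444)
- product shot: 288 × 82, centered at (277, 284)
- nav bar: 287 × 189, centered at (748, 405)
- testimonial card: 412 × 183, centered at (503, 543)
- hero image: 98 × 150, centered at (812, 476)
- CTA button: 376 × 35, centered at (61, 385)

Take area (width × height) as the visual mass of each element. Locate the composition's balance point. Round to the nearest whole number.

(643, 451)

Areas: subheading 478·264 = 126192, signup form 287·230 = 66010, product shot 288·82 = 23616, nav bar 287·189 = 54243, testimonial card 412·183 = 75396, hero image 98·150 = 14700, CTA button 376·35 = 13160. Total weight = 373317.
Σw·x = 240084232; x̄ = 240084232/373317 ≈ 643.11.
y: moment 168404987 / weight 373317 ≈ 451.10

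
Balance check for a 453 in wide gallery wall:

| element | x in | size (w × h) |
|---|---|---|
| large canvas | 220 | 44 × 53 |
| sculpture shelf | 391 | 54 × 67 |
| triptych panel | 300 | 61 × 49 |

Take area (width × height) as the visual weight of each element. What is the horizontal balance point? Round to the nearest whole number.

Taking area as weight: large canvas 44·53 = 2332, sculpture shelf 54·67 = 3618, triptych panel 61·49 = 2989. Sum 8939.
x: (2332·220 + 3618·391 + 2989·300) / 8939 = 2824378 / 8939 ≈ 315.96

x ≈ 316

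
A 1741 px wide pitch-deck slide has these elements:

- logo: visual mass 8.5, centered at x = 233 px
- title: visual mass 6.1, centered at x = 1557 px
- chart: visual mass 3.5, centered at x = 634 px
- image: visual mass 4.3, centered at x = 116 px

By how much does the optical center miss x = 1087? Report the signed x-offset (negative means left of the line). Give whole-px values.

≈ -453 px

Total weight = 8.5 + 6.1 + 3.5 + 4.3 = 22.4.
x: (8.5·233 + 6.1·1557 + 3.5·634 + 4.3·116) / 22.4 = 14196.0 / 22.4 ≈ 633.75
Offset from x = 1087: 633.75 − 1087 ≈ -453.25.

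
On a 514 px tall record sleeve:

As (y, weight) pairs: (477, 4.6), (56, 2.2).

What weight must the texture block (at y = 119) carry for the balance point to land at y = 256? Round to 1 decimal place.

w ≈ 4.2

Existing Σw = 6.8 (4.6 + 2.2); existing moment 4.6·477 + 2.2·56 = 2317.4.
For the centroid to hit 256: (2317.4 + w·119) / (6.8 + w) = 256.
Rearranging, w·(119 − 256) = 256·6.8 − 2317.4 = -576.6, so w ≈ -576.6/-137 = 4.21.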